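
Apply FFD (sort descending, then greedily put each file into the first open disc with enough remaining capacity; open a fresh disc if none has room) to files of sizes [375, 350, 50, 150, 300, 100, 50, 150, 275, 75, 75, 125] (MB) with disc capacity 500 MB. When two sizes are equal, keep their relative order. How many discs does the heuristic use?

Sorted descending: 375, 350, 300, 275, 150, 150, 125, 100, 75, 75, 50, 50.
  375 → disc 1 (new)  [load 375/500]
  350 → disc 2 (new)  [load 350/500]
  300 → disc 3 (new)  [load 300/500]
  275 → disc 4 (new)  [load 275/500]
  150 → disc 2  [load 500/500]
  150 → disc 3  [load 450/500]
  125 → disc 1  [load 500/500]
  100 → disc 4  [load 375/500]
  75 → disc 4  [load 450/500]
  75 → disc 5 (new)  [load 75/500]
  50 → disc 3  [load 500/500]
  50 → disc 4  [load 500/500]
5 discs opened.

5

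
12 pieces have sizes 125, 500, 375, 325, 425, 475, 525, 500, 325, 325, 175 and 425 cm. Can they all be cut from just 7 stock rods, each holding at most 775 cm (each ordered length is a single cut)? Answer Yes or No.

A valid assignment using 7 stock rods:
  stock rod 1: 525 + 175 = 700
  stock rod 2: 500 + 125 = 625
  stock rod 3: 500 = 500
  stock rod 4: 475 = 475
  stock rod 5: 425 + 325 = 750
  stock rod 6: 425 + 325 = 750
  stock rod 7: 375 + 325 = 700
Every load is within 775 cm, so 7 stock rods suffice.

Yes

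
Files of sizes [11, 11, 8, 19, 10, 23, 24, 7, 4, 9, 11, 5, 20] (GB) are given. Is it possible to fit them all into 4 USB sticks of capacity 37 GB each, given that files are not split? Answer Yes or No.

Total = 162 GB; ⌈162/37⌉ = 5.
At least 5 USB sticks are required, but only 4 are allowed.

No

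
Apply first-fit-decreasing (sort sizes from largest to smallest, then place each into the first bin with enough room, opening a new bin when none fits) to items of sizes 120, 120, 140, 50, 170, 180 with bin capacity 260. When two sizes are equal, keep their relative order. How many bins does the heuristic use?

4

Sorted descending: 180, 170, 140, 120, 120, 50.
  180 → bin 1 (new)  [load 180/260]
  170 → bin 2 (new)  [load 170/260]
  140 → bin 3 (new)  [load 140/260]
  120 → bin 3  [load 260/260]
  120 → bin 4 (new)  [load 120/260]
  50 → bin 1  [load 230/260]
4 bins opened.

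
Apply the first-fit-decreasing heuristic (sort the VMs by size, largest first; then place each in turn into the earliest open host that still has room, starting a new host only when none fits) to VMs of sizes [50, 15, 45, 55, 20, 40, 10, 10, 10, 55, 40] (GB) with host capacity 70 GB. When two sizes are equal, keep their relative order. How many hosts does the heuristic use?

Sorted descending: 55, 55, 50, 45, 40, 40, 20, 15, 10, 10, 10.
  55 → host 1 (new)  [load 55/70]
  55 → host 2 (new)  [load 55/70]
  50 → host 3 (new)  [load 50/70]
  45 → host 4 (new)  [load 45/70]
  40 → host 5 (new)  [load 40/70]
  40 → host 6 (new)  [load 40/70]
  20 → host 3  [load 70/70]
  15 → host 1  [load 70/70]
  10 → host 2  [load 65/70]
  10 → host 4  [load 55/70]
  10 → host 4  [load 65/70]
6 hosts opened.

6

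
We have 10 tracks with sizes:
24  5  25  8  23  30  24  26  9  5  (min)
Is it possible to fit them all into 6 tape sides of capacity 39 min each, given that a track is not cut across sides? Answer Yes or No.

A valid assignment using 6 tape sides:
  side 1: 30 + 9 = 39
  side 2: 26 + 8 + 5 = 39
  side 3: 25 + 5 = 30
  side 4: 24 = 24
  side 5: 24 = 24
  side 6: 23 = 23
Every load is within 39 min, so 6 tape sides suffice.

Yes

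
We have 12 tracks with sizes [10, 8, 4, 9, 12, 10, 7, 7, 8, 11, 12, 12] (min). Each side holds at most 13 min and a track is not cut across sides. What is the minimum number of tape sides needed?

Total = 12 + 12 + 12 + 11 + 10 + 10 + 9 + 8 + 8 + 7 + 7 + 4 = 110 min.
Lower bound: ⌈110/13⌉ = 9 tape sides.
Also, 11 tracks each exceed 13/2 min, and no two of those can share a side, so at least 11 tape sides are needed.
A packing using 11 tape sides:
  side 1: 12 = 12
  side 2: 12 = 12
  side 3: 12 = 12
  side 4: 11 = 11
  side 5: 10 = 10
  side 6: 10 = 10
  side 7: 9 + 4 = 13
  side 8: 8 = 8
  side 9: 8 = 8
  side 10: 7 = 7
  side 11: 7 = 7
This matches the lower bound, so 11 is optimal.

11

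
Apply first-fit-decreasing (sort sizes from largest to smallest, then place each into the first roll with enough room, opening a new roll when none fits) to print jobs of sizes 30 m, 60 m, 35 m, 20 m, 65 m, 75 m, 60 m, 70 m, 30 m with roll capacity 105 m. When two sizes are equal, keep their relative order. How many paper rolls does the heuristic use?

5

Sorted descending: 75, 70, 65, 60, 60, 35, 30, 30, 20.
  75 → roll 1 (new)  [load 75/105]
  70 → roll 2 (new)  [load 70/105]
  65 → roll 3 (new)  [load 65/105]
  60 → roll 4 (new)  [load 60/105]
  60 → roll 5 (new)  [load 60/105]
  35 → roll 2  [load 105/105]
  30 → roll 1  [load 105/105]
  30 → roll 3  [load 95/105]
  20 → roll 4  [load 80/105]
5 paper rolls opened.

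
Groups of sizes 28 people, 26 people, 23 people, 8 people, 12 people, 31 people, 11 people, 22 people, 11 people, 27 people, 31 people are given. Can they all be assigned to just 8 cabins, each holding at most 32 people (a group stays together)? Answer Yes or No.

Total = 230 people; ⌈230/32⌉ = 8.
The bound of 8 does not rule out 8, but exhaustive search shows no assignment into 8 cabins of capacity 32 people exists — the minimum is 9.

No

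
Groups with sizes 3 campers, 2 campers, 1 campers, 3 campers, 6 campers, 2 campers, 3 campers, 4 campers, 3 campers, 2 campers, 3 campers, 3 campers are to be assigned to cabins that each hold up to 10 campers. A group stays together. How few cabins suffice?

4

Total = 6 + 4 + 3 + 3 + 3 + 3 + 3 + 3 + 2 + 2 + 2 + 1 = 35 campers.
Lower bound: ⌈35/10⌉ = 4 cabins.
A packing using 4 cabins:
  cabin 1: 6 + 4 = 10
  cabin 2: 3 + 3 + 3 + 1 = 10
  cabin 3: 3 + 3 + 3 = 9
  cabin 4: 2 + 2 + 2 = 6
This matches the lower bound, so 4 is optimal.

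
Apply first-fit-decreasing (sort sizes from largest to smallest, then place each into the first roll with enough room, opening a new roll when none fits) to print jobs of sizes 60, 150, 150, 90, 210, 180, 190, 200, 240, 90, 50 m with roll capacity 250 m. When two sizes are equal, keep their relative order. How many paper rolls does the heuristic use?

Sorted descending: 240, 210, 200, 190, 180, 150, 150, 90, 90, 60, 50.
  240 → roll 1 (new)  [load 240/250]
  210 → roll 2 (new)  [load 210/250]
  200 → roll 3 (new)  [load 200/250]
  190 → roll 4 (new)  [load 190/250]
  180 → roll 5 (new)  [load 180/250]
  150 → roll 6 (new)  [load 150/250]
  150 → roll 7 (new)  [load 150/250]
  90 → roll 6  [load 240/250]
  90 → roll 7  [load 240/250]
  60 → roll 4  [load 250/250]
  50 → roll 3  [load 250/250]
7 paper rolls opened.

7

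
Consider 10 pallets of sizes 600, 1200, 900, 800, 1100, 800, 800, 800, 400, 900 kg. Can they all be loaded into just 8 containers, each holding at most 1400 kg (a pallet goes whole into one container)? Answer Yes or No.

Yes

A valid assignment using 8 containers:
  container 1: 1200 = 1200
  container 2: 1100 = 1100
  container 3: 900 + 400 = 1300
  container 4: 900 = 900
  container 5: 800 + 600 = 1400
  container 6: 800 = 800
  container 7: 800 = 800
  container 8: 800 = 800
Every load is within 1400 kg, so 8 containers suffice.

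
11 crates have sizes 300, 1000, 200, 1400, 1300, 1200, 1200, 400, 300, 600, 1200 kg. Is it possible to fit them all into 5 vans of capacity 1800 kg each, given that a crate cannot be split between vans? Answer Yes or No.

Total = 9100 kg; ⌈9100/1800⌉ = 6.
At least 6 vans are required, but only 5 are allowed.

No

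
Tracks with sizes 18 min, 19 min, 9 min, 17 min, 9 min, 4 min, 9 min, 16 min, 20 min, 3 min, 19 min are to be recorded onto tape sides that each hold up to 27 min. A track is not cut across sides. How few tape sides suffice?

6

Total = 20 + 19 + 19 + 18 + 17 + 16 + 9 + 9 + 9 + 4 + 3 = 143 min.
Lower bound: ⌈143/27⌉ = 6 tape sides.
A packing using 6 tape sides:
  side 1: 20 + 4 + 3 = 27
  side 2: 19 = 19
  side 3: 19 = 19
  side 4: 18 + 9 = 27
  side 5: 17 + 9 = 26
  side 6: 16 + 9 = 25
This matches the lower bound, so 6 is optimal.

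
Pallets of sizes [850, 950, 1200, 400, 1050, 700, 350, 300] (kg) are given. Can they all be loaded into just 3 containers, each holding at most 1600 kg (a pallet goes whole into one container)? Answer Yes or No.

Total = 5800 kg; ⌈5800/1600⌉ = 4.
At least 4 containers are required, but only 3 are allowed.

No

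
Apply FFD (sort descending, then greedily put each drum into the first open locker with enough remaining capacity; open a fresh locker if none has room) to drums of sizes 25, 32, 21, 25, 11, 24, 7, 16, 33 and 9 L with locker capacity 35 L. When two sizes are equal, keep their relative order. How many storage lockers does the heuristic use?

7

Sorted descending: 33, 32, 25, 25, 24, 21, 16, 11, 9, 7.
  33 → locker 1 (new)  [load 33/35]
  32 → locker 2 (new)  [load 32/35]
  25 → locker 3 (new)  [load 25/35]
  25 → locker 4 (new)  [load 25/35]
  24 → locker 5 (new)  [load 24/35]
  21 → locker 6 (new)  [load 21/35]
  16 → locker 7 (new)  [load 16/35]
  11 → locker 5  [load 35/35]
  9 → locker 3  [load 34/35]
  7 → locker 4  [load 32/35]
7 storage lockers opened.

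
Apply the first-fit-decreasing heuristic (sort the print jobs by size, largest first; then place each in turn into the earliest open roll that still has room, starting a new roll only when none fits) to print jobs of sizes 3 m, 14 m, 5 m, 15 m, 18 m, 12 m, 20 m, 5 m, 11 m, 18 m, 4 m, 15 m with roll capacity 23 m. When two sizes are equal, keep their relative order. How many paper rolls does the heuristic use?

7

Sorted descending: 20, 18, 18, 15, 15, 14, 12, 11, 5, 5, 4, 3.
  20 → roll 1 (new)  [load 20/23]
  18 → roll 2 (new)  [load 18/23]
  18 → roll 3 (new)  [load 18/23]
  15 → roll 4 (new)  [load 15/23]
  15 → roll 5 (new)  [load 15/23]
  14 → roll 6 (new)  [load 14/23]
  12 → roll 7 (new)  [load 12/23]
  11 → roll 7  [load 23/23]
  5 → roll 2  [load 23/23]
  5 → roll 3  [load 23/23]
  4 → roll 4  [load 19/23]
  3 → roll 1  [load 23/23]
7 paper rolls opened.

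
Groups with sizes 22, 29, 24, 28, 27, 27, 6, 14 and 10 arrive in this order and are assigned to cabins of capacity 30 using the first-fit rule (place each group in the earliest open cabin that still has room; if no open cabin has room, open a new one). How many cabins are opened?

7

  22 → cabin 1 (new)  [load 22/30]
  29 → cabin 2 (new)  [load 29/30]
  24 → cabin 3 (new)  [load 24/30]
  28 → cabin 4 (new)  [load 28/30]
  27 → cabin 5 (new)  [load 27/30]
  27 → cabin 6 (new)  [load 27/30]
  6 → cabin 1  [load 28/30]
  14 → cabin 7 (new)  [load 14/30]
  10 → cabin 7  [load 24/30]
7 cabins opened.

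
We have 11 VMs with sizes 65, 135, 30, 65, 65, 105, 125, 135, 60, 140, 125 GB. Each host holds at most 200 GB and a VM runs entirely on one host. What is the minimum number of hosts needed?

6

Total = 140 + 135 + 135 + 125 + 125 + 105 + 65 + 65 + 65 + 60 + 30 = 1050 GB.
Lower bound: ⌈1050/200⌉ = 6 hosts.
A packing using 6 hosts:
  host 1: 140 + 60 = 200
  host 2: 135 + 65 = 200
  host 3: 135 + 65 = 200
  host 4: 125 + 65 = 190
  host 5: 125 + 30 = 155
  host 6: 105 = 105
This matches the lower bound, so 6 is optimal.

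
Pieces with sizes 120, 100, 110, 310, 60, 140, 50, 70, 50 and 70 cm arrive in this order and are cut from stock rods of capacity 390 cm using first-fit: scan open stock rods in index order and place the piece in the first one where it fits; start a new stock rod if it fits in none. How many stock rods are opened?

3

  120 → stock rod 1 (new)  [load 120/390]
  100 → stock rod 1  [load 220/390]
  110 → stock rod 1  [load 330/390]
  310 → stock rod 2 (new)  [load 310/390]
  60 → stock rod 1  [load 390/390]
  140 → stock rod 3 (new)  [load 140/390]
  50 → stock rod 2  [load 360/390]
  70 → stock rod 3  [load 210/390]
  50 → stock rod 3  [load 260/390]
  70 → stock rod 3  [load 330/390]
3 stock rods opened.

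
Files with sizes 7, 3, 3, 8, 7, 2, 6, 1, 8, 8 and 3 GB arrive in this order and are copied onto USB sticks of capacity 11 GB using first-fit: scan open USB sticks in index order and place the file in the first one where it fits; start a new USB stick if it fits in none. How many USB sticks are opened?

  7 → USB stick 1 (new)  [load 7/11]
  3 → USB stick 1  [load 10/11]
  3 → USB stick 2 (new)  [load 3/11]
  8 → USB stick 2  [load 11/11]
  7 → USB stick 3 (new)  [load 7/11]
  2 → USB stick 3  [load 9/11]
  6 → USB stick 4 (new)  [load 6/11]
  1 → USB stick 1  [load 11/11]
  8 → USB stick 5 (new)  [load 8/11]
  8 → USB stick 6 (new)  [load 8/11]
  3 → USB stick 4  [load 9/11]
6 USB sticks opened.

6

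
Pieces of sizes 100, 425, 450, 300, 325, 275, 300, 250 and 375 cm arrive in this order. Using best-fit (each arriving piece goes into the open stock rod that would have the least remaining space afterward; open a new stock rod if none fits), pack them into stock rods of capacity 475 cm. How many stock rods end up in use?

  100 → stock rod 1 (new)  [load 100/475]
  425 → stock rod 2 (new)  [load 425/475]
  450 → stock rod 3 (new)  [load 450/475]
  300 → stock rod 1  [load 400/475]
  325 → stock rod 4 (new)  [load 325/475]
  275 → stock rod 5 (new)  [load 275/475]
  300 → stock rod 6 (new)  [load 300/475]
  250 → stock rod 7 (new)  [load 250/475]
  375 → stock rod 8 (new)  [load 375/475]
8 stock rods opened.

8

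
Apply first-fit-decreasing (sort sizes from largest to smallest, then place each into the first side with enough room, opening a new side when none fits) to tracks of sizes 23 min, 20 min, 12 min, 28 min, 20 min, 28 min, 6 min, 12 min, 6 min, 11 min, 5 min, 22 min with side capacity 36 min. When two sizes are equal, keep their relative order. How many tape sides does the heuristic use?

Sorted descending: 28, 28, 23, 22, 20, 20, 12, 12, 11, 6, 6, 5.
  28 → side 1 (new)  [load 28/36]
  28 → side 2 (new)  [load 28/36]
  23 → side 3 (new)  [load 23/36]
  22 → side 4 (new)  [load 22/36]
  20 → side 5 (new)  [load 20/36]
  20 → side 6 (new)  [load 20/36]
  12 → side 3  [load 35/36]
  12 → side 4  [load 34/36]
  11 → side 5  [load 31/36]
  6 → side 1  [load 34/36]
  6 → side 2  [load 34/36]
  5 → side 5  [load 36/36]
6 tape sides opened.

6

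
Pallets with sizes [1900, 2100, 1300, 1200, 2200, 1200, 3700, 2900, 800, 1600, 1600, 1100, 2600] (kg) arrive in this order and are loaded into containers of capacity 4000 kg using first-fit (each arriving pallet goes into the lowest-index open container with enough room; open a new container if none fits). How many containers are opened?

  1900 → container 1 (new)  [load 1900/4000]
  2100 → container 1  [load 4000/4000]
  1300 → container 2 (new)  [load 1300/4000]
  1200 → container 2  [load 2500/4000]
  2200 → container 3 (new)  [load 2200/4000]
  1200 → container 2  [load 3700/4000]
  3700 → container 4 (new)  [load 3700/4000]
  2900 → container 5 (new)  [load 2900/4000]
  800 → container 3  [load 3000/4000]
  1600 → container 6 (new)  [load 1600/4000]
  1600 → container 6  [load 3200/4000]
  1100 → container 5  [load 4000/4000]
  2600 → container 7 (new)  [load 2600/4000]
7 containers opened.

7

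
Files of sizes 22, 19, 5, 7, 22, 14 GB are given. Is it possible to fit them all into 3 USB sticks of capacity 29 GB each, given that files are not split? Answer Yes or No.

Total = 89 GB; ⌈89/29⌉ = 4.
At least 4 USB sticks are required, but only 3 are allowed.

No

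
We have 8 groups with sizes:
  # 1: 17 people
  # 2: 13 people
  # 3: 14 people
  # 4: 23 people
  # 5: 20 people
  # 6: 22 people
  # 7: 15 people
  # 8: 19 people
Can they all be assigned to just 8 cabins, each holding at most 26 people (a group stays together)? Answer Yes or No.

A valid assignment using 8 cabins:
  cabin 1: 23 = 23
  cabin 2: 22 = 22
  cabin 3: 20 = 20
  cabin 4: 19 = 19
  cabin 5: 17 = 17
  cabin 6: 15 = 15
  cabin 7: 14 = 14
  cabin 8: 13 = 13
Every load is within 26 people, so 8 cabins suffice.

Yes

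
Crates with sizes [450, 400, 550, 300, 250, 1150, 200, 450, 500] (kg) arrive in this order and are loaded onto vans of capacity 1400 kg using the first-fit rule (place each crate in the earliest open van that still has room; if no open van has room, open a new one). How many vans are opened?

  450 → van 1 (new)  [load 450/1400]
  400 → van 1  [load 850/1400]
  550 → van 1  [load 1400/1400]
  300 → van 2 (new)  [load 300/1400]
  250 → van 2  [load 550/1400]
  1150 → van 3 (new)  [load 1150/1400]
  200 → van 2  [load 750/1400]
  450 → van 2  [load 1200/1400]
  500 → van 4 (new)  [load 500/1400]
4 vans opened.

4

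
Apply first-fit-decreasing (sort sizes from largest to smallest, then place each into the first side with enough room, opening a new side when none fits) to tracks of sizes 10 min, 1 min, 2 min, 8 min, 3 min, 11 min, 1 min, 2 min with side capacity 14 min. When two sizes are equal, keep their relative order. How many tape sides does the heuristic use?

Sorted descending: 11, 10, 8, 3, 2, 2, 1, 1.
  11 → side 1 (new)  [load 11/14]
  10 → side 2 (new)  [load 10/14]
  8 → side 3 (new)  [load 8/14]
  3 → side 1  [load 14/14]
  2 → side 2  [load 12/14]
  2 → side 2  [load 14/14]
  1 → side 3  [load 9/14]
  1 → side 3  [load 10/14]
3 tape sides opened.

3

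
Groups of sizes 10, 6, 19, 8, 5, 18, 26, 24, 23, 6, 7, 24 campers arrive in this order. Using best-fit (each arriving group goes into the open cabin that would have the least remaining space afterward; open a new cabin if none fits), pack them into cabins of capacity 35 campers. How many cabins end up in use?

6

  10 → cabin 1 (new)  [load 10/35]
  6 → cabin 1  [load 16/35]
  19 → cabin 1  [load 35/35]
  8 → cabin 2 (new)  [load 8/35]
  5 → cabin 2  [load 13/35]
  18 → cabin 2  [load 31/35]
  26 → cabin 3 (new)  [load 26/35]
  24 → cabin 4 (new)  [load 24/35]
  23 → cabin 5 (new)  [load 23/35]
  6 → cabin 3  [load 32/35]
  7 → cabin 4  [load 31/35]
  24 → cabin 6 (new)  [load 24/35]
6 cabins opened.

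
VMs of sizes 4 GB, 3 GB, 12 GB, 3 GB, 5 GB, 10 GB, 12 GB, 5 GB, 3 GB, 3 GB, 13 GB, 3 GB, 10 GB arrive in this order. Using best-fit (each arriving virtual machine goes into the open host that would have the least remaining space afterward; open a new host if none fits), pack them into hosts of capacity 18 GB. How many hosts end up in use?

  4 → host 1 (new)  [load 4/18]
  3 → host 1  [load 7/18]
  12 → host 2 (new)  [load 12/18]
  3 → host 2  [load 15/18]
  5 → host 1  [load 12/18]
  10 → host 3 (new)  [load 10/18]
  12 → host 4 (new)  [load 12/18]
  5 → host 1  [load 17/18]
  3 → host 2  [load 18/18]
  3 → host 4  [load 15/18]
  13 → host 5 (new)  [load 13/18]
  3 → host 4  [load 18/18]
  10 → host 6 (new)  [load 10/18]
6 hosts opened.

6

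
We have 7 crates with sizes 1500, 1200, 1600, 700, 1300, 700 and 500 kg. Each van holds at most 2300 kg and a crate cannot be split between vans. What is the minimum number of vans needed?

Total = 1600 + 1500 + 1300 + 1200 + 700 + 700 + 500 = 7500 kg.
Lower bound: ⌈7500/2300⌉ = 4 vans.
A packing using 4 vans:
  van 1: 1600 + 700 = 2300
  van 2: 1500 + 700 = 2200
  van 3: 1300 + 500 = 1800
  van 4: 1200 = 1200
This matches the lower bound, so 4 is optimal.

4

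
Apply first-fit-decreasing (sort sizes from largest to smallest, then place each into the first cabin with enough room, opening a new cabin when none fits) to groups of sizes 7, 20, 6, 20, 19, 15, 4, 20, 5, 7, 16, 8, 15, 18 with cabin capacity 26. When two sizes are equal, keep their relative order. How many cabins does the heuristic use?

8

Sorted descending: 20, 20, 20, 19, 18, 16, 15, 15, 8, 7, 7, 6, 5, 4.
  20 → cabin 1 (new)  [load 20/26]
  20 → cabin 2 (new)  [load 20/26]
  20 → cabin 3 (new)  [load 20/26]
  19 → cabin 4 (new)  [load 19/26]
  18 → cabin 5 (new)  [load 18/26]
  16 → cabin 6 (new)  [load 16/26]
  15 → cabin 7 (new)  [load 15/26]
  15 → cabin 8 (new)  [load 15/26]
  8 → cabin 5  [load 26/26]
  7 → cabin 4  [load 26/26]
  7 → cabin 6  [load 23/26]
  6 → cabin 1  [load 26/26]
  5 → cabin 2  [load 25/26]
  4 → cabin 3  [load 24/26]
8 cabins opened.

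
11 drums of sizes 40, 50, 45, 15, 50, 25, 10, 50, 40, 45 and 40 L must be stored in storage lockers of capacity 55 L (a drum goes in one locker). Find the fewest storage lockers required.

9

Total = 50 + 50 + 50 + 45 + 45 + 40 + 40 + 40 + 25 + 15 + 10 = 410 L.
Lower bound: ⌈410/55⌉ = 8 storage lockers.
A packing using 9 storage lockers:
  locker 1: 50 = 50
  locker 2: 50 = 50
  locker 3: 50 = 50
  locker 4: 45 + 10 = 55
  locker 5: 45 = 45
  locker 6: 40 + 15 = 55
  locker 7: 40 = 40
  locker 8: 40 = 40
  locker 9: 25 = 25
No arrangement into 8 storage lockers stays within capacity, so 9 is optimal.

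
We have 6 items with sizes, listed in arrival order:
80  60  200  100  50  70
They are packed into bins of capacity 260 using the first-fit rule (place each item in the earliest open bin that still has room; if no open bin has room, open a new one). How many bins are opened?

3

  80 → bin 1 (new)  [load 80/260]
  60 → bin 1  [load 140/260]
  200 → bin 2 (new)  [load 200/260]
  100 → bin 1  [load 240/260]
  50 → bin 2  [load 250/260]
  70 → bin 3 (new)  [load 70/260]
3 bins opened.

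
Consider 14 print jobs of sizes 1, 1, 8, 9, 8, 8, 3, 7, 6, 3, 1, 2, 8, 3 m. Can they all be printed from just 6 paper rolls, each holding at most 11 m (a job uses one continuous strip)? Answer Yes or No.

No

Total = 68 m; ⌈68/11⌉ = 7.
At least 7 paper rolls are required, but only 6 are allowed.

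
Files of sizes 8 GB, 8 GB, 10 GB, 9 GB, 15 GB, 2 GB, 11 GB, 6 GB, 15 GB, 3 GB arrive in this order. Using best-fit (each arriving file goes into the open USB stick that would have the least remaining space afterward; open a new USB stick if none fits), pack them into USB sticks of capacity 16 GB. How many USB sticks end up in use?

6

  8 → USB stick 1 (new)  [load 8/16]
  8 → USB stick 1  [load 16/16]
  10 → USB stick 2 (new)  [load 10/16]
  9 → USB stick 3 (new)  [load 9/16]
  15 → USB stick 4 (new)  [load 15/16]
  2 → USB stick 2  [load 12/16]
  11 → USB stick 5 (new)  [load 11/16]
  6 → USB stick 3  [load 15/16]
  15 → USB stick 6 (new)  [load 15/16]
  3 → USB stick 2  [load 15/16]
6 USB sticks opened.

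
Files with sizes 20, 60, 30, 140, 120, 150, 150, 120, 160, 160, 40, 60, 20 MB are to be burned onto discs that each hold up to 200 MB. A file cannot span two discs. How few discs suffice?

Total = 160 + 160 + 150 + 150 + 140 + 120 + 120 + 60 + 60 + 40 + 30 + 20 + 20 = 1230 MB.
Lower bound: ⌈1230/200⌉ = 7 discs.
A packing using 7 discs:
  disc 1: 160 + 40 = 200
  disc 2: 160 + 30 = 190
  disc 3: 150 + 20 + 20 = 190
  disc 4: 150 = 150
  disc 5: 140 + 60 = 200
  disc 6: 120 + 60 = 180
  disc 7: 120 = 120
This matches the lower bound, so 7 is optimal.

7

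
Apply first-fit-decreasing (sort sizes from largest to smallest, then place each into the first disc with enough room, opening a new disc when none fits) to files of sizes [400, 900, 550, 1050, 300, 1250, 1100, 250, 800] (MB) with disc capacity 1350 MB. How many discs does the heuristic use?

5

Sorted descending: 1250, 1100, 1050, 900, 800, 550, 400, 300, 250.
  1250 → disc 1 (new)  [load 1250/1350]
  1100 → disc 2 (new)  [load 1100/1350]
  1050 → disc 3 (new)  [load 1050/1350]
  900 → disc 4 (new)  [load 900/1350]
  800 → disc 5 (new)  [load 800/1350]
  550 → disc 5  [load 1350/1350]
  400 → disc 4  [load 1300/1350]
  300 → disc 3  [load 1350/1350]
  250 → disc 2  [load 1350/1350]
5 discs opened.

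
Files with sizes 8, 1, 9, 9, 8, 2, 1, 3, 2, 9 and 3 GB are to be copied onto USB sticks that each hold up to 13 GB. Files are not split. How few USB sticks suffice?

5

Total = 9 + 9 + 9 + 8 + 8 + 3 + 3 + 2 + 2 + 1 + 1 = 55 GB.
Lower bound: ⌈55/13⌉ = 5 USB sticks.
A packing using 5 USB sticks:
  USB stick 1: 9 + 3 + 1 = 13
  USB stick 2: 9 + 3 + 1 = 13
  USB stick 3: 9 + 2 + 2 = 13
  USB stick 4: 8 = 8
  USB stick 5: 8 = 8
This matches the lower bound, so 5 is optimal.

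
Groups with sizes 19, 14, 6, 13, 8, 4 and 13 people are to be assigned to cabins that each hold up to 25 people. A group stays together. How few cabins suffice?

4

Total = 19 + 14 + 13 + 13 + 8 + 6 + 4 = 77 people.
Lower bound: ⌈77/25⌉ = 4 cabins.
A packing using 4 cabins:
  cabin 1: 19 + 6 = 25
  cabin 2: 14 + 8 = 22
  cabin 3: 13 + 4 = 17
  cabin 4: 13 = 13
This matches the lower bound, so 4 is optimal.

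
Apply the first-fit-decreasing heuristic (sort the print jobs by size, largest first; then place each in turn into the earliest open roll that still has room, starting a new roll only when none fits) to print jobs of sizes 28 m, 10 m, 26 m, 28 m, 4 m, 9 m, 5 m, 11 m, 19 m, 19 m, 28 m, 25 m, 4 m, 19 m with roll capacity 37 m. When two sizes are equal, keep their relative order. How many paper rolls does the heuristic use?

Sorted descending: 28, 28, 28, 26, 25, 19, 19, 19, 11, 10, 9, 5, 4, 4.
  28 → roll 1 (new)  [load 28/37]
  28 → roll 2 (new)  [load 28/37]
  28 → roll 3 (new)  [load 28/37]
  26 → roll 4 (new)  [load 26/37]
  25 → roll 5 (new)  [load 25/37]
  19 → roll 6 (new)  [load 19/37]
  19 → roll 7 (new)  [load 19/37]
  19 → roll 8 (new)  [load 19/37]
  11 → roll 4  [load 37/37]
  10 → roll 5  [load 35/37]
  9 → roll 1  [load 37/37]
  5 → roll 2  [load 33/37]
  4 → roll 2  [load 37/37]
  4 → roll 3  [load 32/37]
8 paper rolls opened.

8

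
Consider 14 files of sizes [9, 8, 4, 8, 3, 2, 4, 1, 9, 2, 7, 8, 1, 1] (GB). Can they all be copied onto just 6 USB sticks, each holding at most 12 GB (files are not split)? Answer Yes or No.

A valid assignment using 6 USB sticks:
  USB stick 1: 9 + 3 = 12
  USB stick 2: 9 + 2 + 1 = 12
  USB stick 3: 8 + 4 = 12
  USB stick 4: 8 + 4 = 12
  USB stick 5: 8 + 2 + 1 + 1 = 12
  USB stick 6: 7 = 7
Every load is within 12 GB, so 6 USB sticks suffice.

Yes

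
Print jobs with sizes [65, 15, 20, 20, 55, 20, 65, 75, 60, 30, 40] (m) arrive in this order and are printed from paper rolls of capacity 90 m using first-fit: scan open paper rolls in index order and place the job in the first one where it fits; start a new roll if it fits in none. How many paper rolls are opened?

  65 → roll 1 (new)  [load 65/90]
  15 → roll 1  [load 80/90]
  20 → roll 2 (new)  [load 20/90]
  20 → roll 2  [load 40/90]
  55 → roll 3 (new)  [load 55/90]
  20 → roll 2  [load 60/90]
  65 → roll 4 (new)  [load 65/90]
  75 → roll 5 (new)  [load 75/90]
  60 → roll 6 (new)  [load 60/90]
  30 → roll 2  [load 90/90]
  40 → roll 7 (new)  [load 40/90]
7 paper rolls opened.

7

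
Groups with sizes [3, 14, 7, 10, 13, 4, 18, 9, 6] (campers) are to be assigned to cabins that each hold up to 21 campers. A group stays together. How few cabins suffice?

5

Total = 18 + 14 + 13 + 10 + 9 + 7 + 6 + 4 + 3 = 84 campers.
Lower bound: ⌈84/21⌉ = 4 cabins.
A packing using 5 cabins:
  cabin 1: 18 + 3 = 21
  cabin 2: 14 + 7 = 21
  cabin 3: 13 + 6 = 19
  cabin 4: 10 + 9 = 19
  cabin 5: 4 = 4
No arrangement into 4 cabins stays within capacity, so 5 is optimal.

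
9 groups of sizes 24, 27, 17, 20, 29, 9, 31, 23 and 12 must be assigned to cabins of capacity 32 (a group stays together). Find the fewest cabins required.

Total = 31 + 29 + 27 + 24 + 23 + 20 + 17 + 12 + 9 = 192.
Lower bound: ⌈192/32⌉ = 6 cabins.
Also, 7 groups each exceed 16, and no two of those can share a cabin, so at least 7 cabins are needed.
A packing using 7 cabins:
  cabin 1: 31 = 31
  cabin 2: 29 = 29
  cabin 3: 27 = 27
  cabin 4: 24 = 24
  cabin 5: 23 + 9 = 32
  cabin 6: 20 + 12 = 32
  cabin 7: 17 = 17
This matches the lower bound, so 7 is optimal.

7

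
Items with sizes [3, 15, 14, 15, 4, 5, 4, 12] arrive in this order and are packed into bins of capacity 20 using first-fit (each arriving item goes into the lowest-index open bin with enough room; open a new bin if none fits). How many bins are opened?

  3 → bin 1 (new)  [load 3/20]
  15 → bin 1  [load 18/20]
  14 → bin 2 (new)  [load 14/20]
  15 → bin 3 (new)  [load 15/20]
  4 → bin 2  [load 18/20]
  5 → bin 3  [load 20/20]
  4 → bin 4 (new)  [load 4/20]
  12 → bin 4  [load 16/20]
4 bins opened.

4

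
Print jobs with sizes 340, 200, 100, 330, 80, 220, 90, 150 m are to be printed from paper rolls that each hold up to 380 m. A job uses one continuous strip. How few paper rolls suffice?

Total = 340 + 330 + 220 + 200 + 150 + 100 + 90 + 80 = 1510 m.
Lower bound: ⌈1510/380⌉ = 4 paper rolls.
A packing using 5 paper rolls:
  roll 1: 340 = 340
  roll 2: 330 = 330
  roll 3: 220 + 150 = 370
  roll 4: 200 + 100 + 80 = 380
  roll 5: 90 = 90
No arrangement into 4 paper rolls stays within capacity, so 5 is optimal.

5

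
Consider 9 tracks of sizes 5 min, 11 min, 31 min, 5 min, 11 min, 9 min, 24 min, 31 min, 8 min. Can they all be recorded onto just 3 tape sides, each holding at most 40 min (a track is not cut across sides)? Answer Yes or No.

No

Total = 135 min; ⌈135/40⌉ = 4.
At least 4 tape sides are required, but only 3 are allowed.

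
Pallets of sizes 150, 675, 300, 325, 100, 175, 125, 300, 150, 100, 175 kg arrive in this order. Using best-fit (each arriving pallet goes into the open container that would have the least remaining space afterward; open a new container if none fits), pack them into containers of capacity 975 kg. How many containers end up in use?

3

  150 → container 1 (new)  [load 150/975]
  675 → container 1  [load 825/975]
  300 → container 2 (new)  [load 300/975]
  325 → container 2  [load 625/975]
  100 → container 1  [load 925/975]
  175 → container 2  [load 800/975]
  125 → container 2  [load 925/975]
  300 → container 3 (new)  [load 300/975]
  150 → container 3  [load 450/975]
  100 → container 3  [load 550/975]
  175 → container 3  [load 725/975]
3 containers opened.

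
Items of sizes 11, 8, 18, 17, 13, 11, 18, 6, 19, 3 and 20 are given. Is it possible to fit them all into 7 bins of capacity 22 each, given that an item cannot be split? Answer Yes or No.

No

Total = 144; ⌈144/22⌉ = 7.
The bound of 7 does not rule out 7, but exhaustive search shows no assignment into 7 bins of capacity 22 exists — the minimum is 8.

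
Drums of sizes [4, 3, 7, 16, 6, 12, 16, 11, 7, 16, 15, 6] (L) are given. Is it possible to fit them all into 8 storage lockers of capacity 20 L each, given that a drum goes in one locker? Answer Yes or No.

A valid assignment using 7 storage lockers:
  locker 1: 16 + 4 = 20
  locker 2: 16 + 3 = 19
  locker 3: 16 = 16
  locker 4: 15 = 15
  locker 5: 12 + 7 = 19
  locker 6: 11 + 7 = 18
  locker 7: 6 + 6 = 12
That uses only 7 ≤ 8, so 8 storage lockers are enough.

Yes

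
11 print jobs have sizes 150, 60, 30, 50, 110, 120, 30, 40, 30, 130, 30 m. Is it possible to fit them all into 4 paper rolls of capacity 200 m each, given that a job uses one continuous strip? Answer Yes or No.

A valid assignment using 4 paper rolls:
  roll 1: 150 + 50 = 200
  roll 2: 130 + 60 = 190
  roll 3: 120 + 40 + 30 = 190
  roll 4: 110 + 30 + 30 + 30 = 200
Every load is within 200 m, so 4 paper rolls suffice.

Yes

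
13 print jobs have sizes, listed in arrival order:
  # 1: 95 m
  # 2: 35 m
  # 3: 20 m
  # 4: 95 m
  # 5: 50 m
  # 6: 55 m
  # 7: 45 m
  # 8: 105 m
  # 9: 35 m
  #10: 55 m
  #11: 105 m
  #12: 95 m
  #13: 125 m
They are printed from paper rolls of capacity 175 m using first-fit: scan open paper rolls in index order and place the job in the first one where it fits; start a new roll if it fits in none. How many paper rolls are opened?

7

  95 → roll 1 (new)  [load 95/175]
  35 → roll 1  [load 130/175]
  20 → roll 1  [load 150/175]
  95 → roll 2 (new)  [load 95/175]
  50 → roll 2  [load 145/175]
  55 → roll 3 (new)  [load 55/175]
  45 → roll 3  [load 100/175]
  105 → roll 4 (new)  [load 105/175]
  35 → roll 3  [load 135/175]
  55 → roll 4  [load 160/175]
  105 → roll 5 (new)  [load 105/175]
  95 → roll 6 (new)  [load 95/175]
  125 → roll 7 (new)  [load 125/175]
7 paper rolls opened.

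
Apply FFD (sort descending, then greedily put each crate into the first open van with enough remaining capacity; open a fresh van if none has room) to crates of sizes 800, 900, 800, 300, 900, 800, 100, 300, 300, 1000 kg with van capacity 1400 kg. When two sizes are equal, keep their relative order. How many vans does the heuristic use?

Sorted descending: 1000, 900, 900, 800, 800, 800, 300, 300, 300, 100.
  1000 → van 1 (new)  [load 1000/1400]
  900 → van 2 (new)  [load 900/1400]
  900 → van 3 (new)  [load 900/1400]
  800 → van 4 (new)  [load 800/1400]
  800 → van 5 (new)  [load 800/1400]
  800 → van 6 (new)  [load 800/1400]
  300 → van 1  [load 1300/1400]
  300 → van 2  [load 1200/1400]
  300 → van 3  [load 1200/1400]
  100 → van 1  [load 1400/1400]
6 vans opened.

6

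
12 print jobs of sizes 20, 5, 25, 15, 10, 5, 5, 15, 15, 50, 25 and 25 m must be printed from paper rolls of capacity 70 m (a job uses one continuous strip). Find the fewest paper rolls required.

4

Total = 50 + 25 + 25 + 25 + 20 + 15 + 15 + 15 + 10 + 5 + 5 + 5 = 215 m.
Lower bound: ⌈215/70⌉ = 4 paper rolls.
A packing using 4 paper rolls:
  roll 1: 50 + 20 = 70
  roll 2: 25 + 25 + 15 + 5 = 70
  roll 3: 25 + 15 + 15 + 10 + 5 = 70
  roll 4: 5 = 5
This matches the lower bound, so 4 is optimal.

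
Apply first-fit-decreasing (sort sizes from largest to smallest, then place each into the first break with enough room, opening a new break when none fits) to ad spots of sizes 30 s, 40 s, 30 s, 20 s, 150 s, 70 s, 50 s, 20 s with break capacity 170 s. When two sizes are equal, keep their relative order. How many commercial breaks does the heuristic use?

3

Sorted descending: 150, 70, 50, 40, 30, 30, 20, 20.
  150 → break 1 (new)  [load 150/170]
  70 → break 2 (new)  [load 70/170]
  50 → break 2  [load 120/170]
  40 → break 2  [load 160/170]
  30 → break 3 (new)  [load 30/170]
  30 → break 3  [load 60/170]
  20 → break 1  [load 170/170]
  20 → break 3  [load 80/170]
3 commercial breaks opened.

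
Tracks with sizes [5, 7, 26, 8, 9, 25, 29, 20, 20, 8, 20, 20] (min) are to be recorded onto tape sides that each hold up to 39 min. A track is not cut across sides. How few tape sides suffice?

7

Total = 29 + 26 + 25 + 20 + 20 + 20 + 20 + 9 + 8 + 8 + 7 + 5 = 197 min.
Lower bound: ⌈197/39⌉ = 6 tape sides.
Also, 7 tracks each exceed 39/2 min, and no two of those can share a side, so at least 7 tape sides are needed.
A packing using 7 tape sides:
  side 1: 29 + 9 = 38
  side 2: 26 + 8 + 5 = 39
  side 3: 25 + 8 = 33
  side 4: 20 + 7 = 27
  side 5: 20 = 20
  side 6: 20 = 20
  side 7: 20 = 20
This matches the lower bound, so 7 is optimal.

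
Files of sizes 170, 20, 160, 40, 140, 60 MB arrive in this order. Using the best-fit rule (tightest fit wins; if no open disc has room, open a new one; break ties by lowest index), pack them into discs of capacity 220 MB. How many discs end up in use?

3

  170 → disc 1 (new)  [load 170/220]
  20 → disc 1  [load 190/220]
  160 → disc 2 (new)  [load 160/220]
  40 → disc 2  [load 200/220]
  140 → disc 3 (new)  [load 140/220]
  60 → disc 3  [load 200/220]
3 discs opened.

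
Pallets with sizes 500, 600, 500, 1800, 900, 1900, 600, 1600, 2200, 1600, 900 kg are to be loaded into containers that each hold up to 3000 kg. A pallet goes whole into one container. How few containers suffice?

Total = 2200 + 1900 + 1800 + 1600 + 1600 + 900 + 900 + 600 + 600 + 500 + 500 = 13100 kg.
Lower bound: ⌈13100/3000⌉ = 5 containers.
A packing using 5 containers:
  container 1: 2200 + 600 = 2800
  container 2: 1900 + 900 = 2800
  container 3: 1800 + 900 = 2700
  container 4: 1600 + 600 + 500 = 2700
  container 5: 1600 + 500 = 2100
This matches the lower bound, so 5 is optimal.

5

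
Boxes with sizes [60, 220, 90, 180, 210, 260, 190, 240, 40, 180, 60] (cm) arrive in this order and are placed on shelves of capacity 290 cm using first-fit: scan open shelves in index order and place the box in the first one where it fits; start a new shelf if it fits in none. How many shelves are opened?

7

  60 → shelf 1 (new)  [load 60/290]
  220 → shelf 1  [load 280/290]
  90 → shelf 2 (new)  [load 90/290]
  180 → shelf 2  [load 270/290]
  210 → shelf 3 (new)  [load 210/290]
  260 → shelf 4 (new)  [load 260/290]
  190 → shelf 5 (new)  [load 190/290]
  240 → shelf 6 (new)  [load 240/290]
  40 → shelf 3  [load 250/290]
  180 → shelf 7 (new)  [load 180/290]
  60 → shelf 5  [load 250/290]
7 shelves opened.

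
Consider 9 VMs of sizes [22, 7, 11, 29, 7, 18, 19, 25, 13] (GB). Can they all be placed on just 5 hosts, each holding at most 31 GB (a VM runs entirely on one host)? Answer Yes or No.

Total = 151 GB; ⌈151/31⌉ = 5.
The bound of 5 does not rule out 5, but exhaustive search shows no assignment into 5 hosts of capacity 31 GB exists — the minimum is 6.

No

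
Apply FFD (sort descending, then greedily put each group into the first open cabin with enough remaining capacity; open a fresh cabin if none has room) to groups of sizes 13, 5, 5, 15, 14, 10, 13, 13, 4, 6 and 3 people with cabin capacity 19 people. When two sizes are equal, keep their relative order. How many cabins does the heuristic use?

Sorted descending: 15, 14, 13, 13, 13, 10, 6, 5, 5, 4, 3.
  15 → cabin 1 (new)  [load 15/19]
  14 → cabin 2 (new)  [load 14/19]
  13 → cabin 3 (new)  [load 13/19]
  13 → cabin 4 (new)  [load 13/19]
  13 → cabin 5 (new)  [load 13/19]
  10 → cabin 6 (new)  [load 10/19]
  6 → cabin 3  [load 19/19]
  5 → cabin 2  [load 19/19]
  5 → cabin 4  [load 18/19]
  4 → cabin 1  [load 19/19]
  3 → cabin 5  [load 16/19]
6 cabins opened.

6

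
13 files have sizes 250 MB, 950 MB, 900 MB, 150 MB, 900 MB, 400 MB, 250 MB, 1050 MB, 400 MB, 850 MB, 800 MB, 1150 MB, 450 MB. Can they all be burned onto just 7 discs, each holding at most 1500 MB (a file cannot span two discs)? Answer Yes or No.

A valid assignment using 7 discs:
  disc 1: 1150 + 250 = 1400
  disc 2: 1050 + 450 = 1500
  disc 3: 950 + 400 + 150 = 1500
  disc 4: 900 + 400 = 1300
  disc 5: 900 + 250 = 1150
  disc 6: 850 = 850
  disc 7: 800 = 800
Every load is within 1500 MB, so 7 discs suffice.

Yes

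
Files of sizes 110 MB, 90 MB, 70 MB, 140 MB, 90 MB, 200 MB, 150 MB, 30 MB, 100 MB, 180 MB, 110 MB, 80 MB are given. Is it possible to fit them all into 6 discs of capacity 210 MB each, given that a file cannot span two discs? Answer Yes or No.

Total = 1350 MB; ⌈1350/210⌉ = 7.
At least 7 discs are required, but only 6 are allowed.

No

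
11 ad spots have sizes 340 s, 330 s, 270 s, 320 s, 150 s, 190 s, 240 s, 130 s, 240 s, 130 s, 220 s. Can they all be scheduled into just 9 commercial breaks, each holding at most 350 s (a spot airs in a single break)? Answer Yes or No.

Yes

A valid assignment using 9 commercial breaks:
  break 1: 340 = 340
  break 2: 330 = 330
  break 3: 320 = 320
  break 4: 270 = 270
  break 5: 240 = 240
  break 6: 240 = 240
  break 7: 220 + 130 = 350
  break 8: 190 + 150 = 340
  break 9: 130 = 130
Every load is within 350 s, so 9 commercial breaks suffice.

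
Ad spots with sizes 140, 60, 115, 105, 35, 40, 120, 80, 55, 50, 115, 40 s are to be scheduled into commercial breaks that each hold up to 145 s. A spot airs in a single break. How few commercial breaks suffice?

Total = 140 + 120 + 115 + 115 + 105 + 80 + 60 + 55 + 50 + 40 + 40 + 35 = 955 s.
Lower bound: ⌈955/145⌉ = 7 commercial breaks.
A packing using 8 commercial breaks:
  break 1: 140 = 140
  break 2: 120 = 120
  break 3: 115 = 115
  break 4: 115 = 115
  break 5: 105 + 40 = 145
  break 6: 80 + 60 = 140
  break 7: 55 + 50 + 40 = 145
  break 8: 35 = 35
No arrangement into 7 commercial breaks stays within capacity, so 8 is optimal.

8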